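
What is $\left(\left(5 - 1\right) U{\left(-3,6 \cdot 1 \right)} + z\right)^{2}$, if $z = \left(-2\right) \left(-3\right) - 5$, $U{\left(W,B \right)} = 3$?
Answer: $169$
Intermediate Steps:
$z = 1$ ($z = 6 - 5 = 1$)
$\left(\left(5 - 1\right) U{\left(-3,6 \cdot 1 \right)} + z\right)^{2} = \left(\left(5 - 1\right) 3 + 1\right)^{2} = \left(4 \cdot 3 + 1\right)^{2} = \left(12 + 1\right)^{2} = 13^{2} = 169$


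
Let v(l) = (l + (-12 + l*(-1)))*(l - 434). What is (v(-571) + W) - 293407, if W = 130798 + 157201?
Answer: 6652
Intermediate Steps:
W = 287999
v(l) = 5208 - 12*l (v(l) = (l + (-12 - l))*(-434 + l) = -12*(-434 + l) = 5208 - 12*l)
(v(-571) + W) - 293407 = ((5208 - 12*(-571)) + 287999) - 293407 = ((5208 + 6852) + 287999) - 293407 = (12060 + 287999) - 293407 = 300059 - 293407 = 6652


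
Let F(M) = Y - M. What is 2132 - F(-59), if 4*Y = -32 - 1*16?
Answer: 2085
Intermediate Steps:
Y = -12 (Y = (-32 - 1*16)/4 = (-32 - 16)/4 = (1/4)*(-48) = -12)
F(M) = -12 - M
2132 - F(-59) = 2132 - (-12 - 1*(-59)) = 2132 - (-12 + 59) = 2132 - 1*47 = 2132 - 47 = 2085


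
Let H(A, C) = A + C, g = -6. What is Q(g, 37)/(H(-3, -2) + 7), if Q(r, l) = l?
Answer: 37/2 ≈ 18.500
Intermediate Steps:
Q(g, 37)/(H(-3, -2) + 7) = 37/((-3 - 2) + 7) = 37/(-5 + 7) = 37/2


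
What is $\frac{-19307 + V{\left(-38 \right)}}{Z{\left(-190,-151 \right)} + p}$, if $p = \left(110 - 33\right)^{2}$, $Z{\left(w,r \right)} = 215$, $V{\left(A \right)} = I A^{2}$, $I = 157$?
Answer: $\frac{207401}{6144} \approx 33.757$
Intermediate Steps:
$V{\left(A \right)} = 157 A^{2}$
$p = 5929$ ($p = 77^{2} = 5929$)
$\frac{-19307 + V{\left(-38 \right)}}{Z{\left(-190,-151 \right)} + p} = \frac{-19307 + 157 \left(-38\right)^{2}}{215 + 5929} = \frac{-19307 + 157 \cdot 1444}{6144} = \left(-19307 + 226708\right) \frac{1}{6144} = 207401 \cdot \frac{1}{6144} = \frac{207401}{6144}$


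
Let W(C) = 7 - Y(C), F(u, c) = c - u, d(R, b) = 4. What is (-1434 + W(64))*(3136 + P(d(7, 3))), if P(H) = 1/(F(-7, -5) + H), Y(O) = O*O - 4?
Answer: -103851023/6 ≈ -1.7309e+7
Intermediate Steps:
Y(O) = -4 + O² (Y(O) = O² - 4 = -4 + O²)
W(C) = 11 - C² (W(C) = 7 - (-4 + C²) = 7 + (4 - C²) = 11 - C²)
P(H) = 1/(2 + H) (P(H) = 1/((-5 - 1*(-7)) + H) = 1/((-5 + 7) + H) = 1/(2 + H))
(-1434 + W(64))*(3136 + P(d(7, 3))) = (-1434 + (11 - 1*64²))*(3136 + 1/(2 + 4)) = (-1434 + (11 - 1*4096))*(3136 + 1/6) = (-1434 + (11 - 4096))*(3136 + ⅙) = (-1434 - 4085)*(18817/6) = -5519*18817/6 = -103851023/6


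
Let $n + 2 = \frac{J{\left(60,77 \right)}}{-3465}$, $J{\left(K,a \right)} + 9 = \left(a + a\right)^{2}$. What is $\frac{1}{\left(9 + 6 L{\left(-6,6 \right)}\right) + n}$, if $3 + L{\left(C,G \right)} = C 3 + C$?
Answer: $- \frac{3465}{560782} \approx -0.0061789$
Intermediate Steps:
$L{\left(C,G \right)} = -3 + 4 C$ ($L{\left(C,G \right)} = -3 + \left(C 3 + C\right) = -3 + \left(3 C + C\right) = -3 + 4 C$)
$J{\left(K,a \right)} = -9 + 4 a^{2}$ ($J{\left(K,a \right)} = -9 + \left(a + a\right)^{2} = -9 + \left(2 a\right)^{2} = -9 + 4 a^{2}$)
$n = - \frac{30637}{3465}$ ($n = -2 + \frac{-9 + 4 \cdot 77^{2}}{-3465} = -2 + \left(-9 + 4 \cdot 5929\right) \left(- \frac{1}{3465}\right) = -2 + \left(-9 + 23716\right) \left(- \frac{1}{3465}\right) = -2 + 23707 \left(- \frac{1}{3465}\right) = -2 - \frac{23707}{3465} = - \frac{30637}{3465} \approx -8.8418$)
$\frac{1}{\left(9 + 6 L{\left(-6,6 \right)}\right) + n} = \frac{1}{\left(9 + 6 \left(-3 + 4 \left(-6\right)\right)\right) - \frac{30637}{3465}} = \frac{1}{\left(9 + 6 \left(-3 - 24\right)\right) - \frac{30637}{3465}} = \frac{1}{\left(9 + 6 \left(-27\right)\right) - \frac{30637}{3465}} = \frac{1}{\left(9 - 162\right) - \frac{30637}{3465}} = \frac{1}{-153 - \frac{30637}{3465}} = \frac{1}{- \frac{560782}{3465}} = - \frac{3465}{560782}$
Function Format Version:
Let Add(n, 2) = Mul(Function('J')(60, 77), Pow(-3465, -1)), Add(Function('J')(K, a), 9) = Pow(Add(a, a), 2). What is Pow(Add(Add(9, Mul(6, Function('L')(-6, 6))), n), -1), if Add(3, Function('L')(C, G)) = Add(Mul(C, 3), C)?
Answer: Rational(-3465, 560782) ≈ -0.0061789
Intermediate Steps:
Function('L')(C, G) = Add(-3, Mul(4, C)) (Function('L')(C, G) = Add(-3, Add(Mul(C, 3), C)) = Add(-3, Add(Mul(3, C), C)) = Add(-3, Mul(4, C)))
Function('J')(K, a) = Add(-9, Mul(4, Pow(a, 2))) (Function('J')(K, a) = Add(-9, Pow(Add(a, a), 2)) = Add(-9, Pow(Mul(2, a), 2)) = Add(-9, Mul(4, Pow(a, 2))))
n = Rational(-30637, 3465) (n = Add(-2, Mul(Add(-9, Mul(4, Pow(77, 2))), Pow(-3465, -1))) = Add(-2, Mul(Add(-9, Mul(4, 5929)), Rational(-1, 3465))) = Add(-2, Mul(Add(-9, 23716), Rational(-1, 3465))) = Add(-2, Mul(23707, Rational(-1, 3465))) = Add(-2, Rational(-23707, 3465)) = Rational(-30637, 3465) ≈ -8.8418)
Pow(Add(Add(9, Mul(6, Function('L')(-6, 6))), n), -1) = Pow(Add(Add(9, Mul(6, Add(-3, Mul(4, -6)))), Rational(-30637, 3465)), -1) = Pow(Add(Add(9, Mul(6, Add(-3, -24))), Rational(-30637, 3465)), -1) = Pow(Add(Add(9, Mul(6, -27)), Rational(-30637, 3465)), -1) = Pow(Add(Add(9, -162), Rational(-30637, 3465)), -1) = Pow(Add(-153, Rational(-30637, 3465)), -1) = Pow(Rational(-560782, 3465), -1) = Rational(-3465, 560782)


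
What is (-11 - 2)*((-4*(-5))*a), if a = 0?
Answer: 0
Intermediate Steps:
(-11 - 2)*((-4*(-5))*a) = (-11 - 2)*(-4*(-5)*0) = -260*0 = -13*0 = 0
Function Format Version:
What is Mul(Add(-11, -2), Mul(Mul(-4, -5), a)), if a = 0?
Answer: 0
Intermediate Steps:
Mul(Add(-11, -2), Mul(Mul(-4, -5), a)) = Mul(Add(-11, -2), Mul(Mul(-4, -5), 0)) = Mul(-13, Mul(20, 0)) = Mul(-13, 0) = 0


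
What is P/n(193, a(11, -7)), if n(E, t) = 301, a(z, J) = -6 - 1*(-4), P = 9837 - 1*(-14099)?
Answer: 23936/301 ≈ 79.522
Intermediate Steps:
P = 23936 (P = 9837 + 14099 = 23936)
a(z, J) = -2 (a(z, J) = -6 + 4 = -2)
P/n(193, a(11, -7)) = 23936/301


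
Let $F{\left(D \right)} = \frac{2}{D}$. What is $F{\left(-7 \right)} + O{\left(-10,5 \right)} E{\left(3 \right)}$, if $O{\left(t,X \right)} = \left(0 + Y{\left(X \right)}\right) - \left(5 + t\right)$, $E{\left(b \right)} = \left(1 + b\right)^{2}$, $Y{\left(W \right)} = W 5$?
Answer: $\frac{3358}{7} \approx 479.71$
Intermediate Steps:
$Y{\left(W \right)} = 5 W$
$O{\left(t,X \right)} = -5 - t + 5 X$ ($O{\left(t,X \right)} = \left(0 + 5 X\right) - \left(5 + t\right) = 5 X - \left(5 + t\right) = -5 - t + 5 X$)
$F{\left(-7 \right)} + O{\left(-10,5 \right)} E{\left(3 \right)} = \frac{2}{-7} + \left(-5 - -10 + 5 \cdot 5\right) \left(1 + 3\right)^{2} = 2 \left(- \frac{1}{7}\right) + \left(-5 + 10 + 25\right) 4^{2} = - \frac{2}{7} + 30 \cdot 16 = - \frac{2}{7} + 480 = \frac{3358}{7}$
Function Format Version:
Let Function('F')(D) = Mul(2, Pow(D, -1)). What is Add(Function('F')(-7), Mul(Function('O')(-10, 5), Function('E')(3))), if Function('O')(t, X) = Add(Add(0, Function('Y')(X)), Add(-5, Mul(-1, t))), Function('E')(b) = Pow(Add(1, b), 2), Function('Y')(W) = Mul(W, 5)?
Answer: Rational(3358, 7) ≈ 479.71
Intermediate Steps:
Function('Y')(W) = Mul(5, W)
Function('O')(t, X) = Add(-5, Mul(-1, t), Mul(5, X)) (Function('O')(t, X) = Add(Add(0, Mul(5, X)), Add(-5, Mul(-1, t))) = Add(Mul(5, X), Add(-5, Mul(-1, t))) = Add(-5, Mul(-1, t), Mul(5, X)))
Add(Function('F')(-7), Mul(Function('O')(-10, 5), Function('E')(3))) = Add(Mul(2, Pow(-7, -1)), Mul(Add(-5, Mul(-1, -10), Mul(5, 5)), Pow(Add(1, 3), 2))) = Add(Mul(2, Rational(-1, 7)), Mul(Add(-5, 10, 25), Pow(4, 2))) = Add(Rational(-2, 7), Mul(30, 16)) = Add(Rational(-2, 7), 480) = Rational(3358, 7)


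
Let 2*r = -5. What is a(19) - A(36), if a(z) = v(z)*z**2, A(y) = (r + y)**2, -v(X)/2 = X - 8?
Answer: -36257/4 ≈ -9064.3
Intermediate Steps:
r = -5/2 (r = (1/2)*(-5) = -5/2 ≈ -2.5000)
v(X) = 16 - 2*X (v(X) = -2*(X - 8) = -2*(-8 + X) = 16 - 2*X)
A(y) = (-5/2 + y)**2
a(z) = z**2*(16 - 2*z) (a(z) = (16 - 2*z)*z**2 = z**2*(16 - 2*z))
a(19) - A(36) = 2*19**2*(8 - 1*19) - (-5 + 2*36)**2/4 = 2*361*(8 - 19) - (-5 + 72)**2/4 = 2*361*(-11) - 67**2/4 = -7942 - 4489/4 = -36257/4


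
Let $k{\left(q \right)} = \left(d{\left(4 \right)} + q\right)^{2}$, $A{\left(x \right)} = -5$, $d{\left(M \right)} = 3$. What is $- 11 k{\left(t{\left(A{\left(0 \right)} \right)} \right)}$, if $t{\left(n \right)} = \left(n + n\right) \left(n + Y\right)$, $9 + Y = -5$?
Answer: $-409739$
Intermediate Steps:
$Y = -14$ ($Y = -9 - 5 = -14$)
$t{\left(n \right)} = 2 n \left(-14 + n\right)$ ($t{\left(n \right)} = \left(n + n\right) \left(n - 14\right) = 2 n \left(-14 + n\right)$)
$k{\left(q \right)} = \left(3 + q\right)^{2}$
$- 11 k{\left(t{\left(A{\left(0 \right)} \right)} \right)} = - 11 \left(3 + 2 \left(-5\right) \left(-14 - 5\right)\right)^{2} = - 11 \left(3 + 2 \left(-5\right) \left(-19\right)\right)^{2} = - 11 \left(3 + 190\right)^{2} = - 11 \cdot 193^{2} = \left(-11\right) 37249 = -409739$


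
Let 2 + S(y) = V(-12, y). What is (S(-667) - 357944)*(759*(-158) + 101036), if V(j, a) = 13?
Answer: 6759922638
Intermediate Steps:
S(y) = 11 (S(y) = -2 + 13 = 11)
(S(-667) - 357944)*(759*(-158) + 101036) = (11 - 357944)*(759*(-158) + 101036) = -357933*(-119922 + 101036) = -357933*(-18886) = 6759922638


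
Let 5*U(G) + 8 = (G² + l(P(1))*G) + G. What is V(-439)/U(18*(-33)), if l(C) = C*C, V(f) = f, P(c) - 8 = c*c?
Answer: -439/60824 ≈ -0.0072175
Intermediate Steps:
P(c) = 8 + c² (P(c) = 8 + c*c = 8 + c²)
l(C) = C²
U(G) = -8/5 + G²/5 + 82*G/5 (U(G) = -8/5 + ((G² + (8 + 1²)²*G) + G)/5 = -8/5 + ((G² + (8 + 1)²*G) + G)/5 = -8/5 + ((G² + 9²*G) + G)/5 = -8/5 + ((G² + 81*G) + G)/5 = -8/5 + (G² + 82*G)/5 = -8/5 + (G²/5 + 82*G/5) = -8/5 + G²/5 + 82*G/5)
V(-439)/U(18*(-33)) = -439/(-8/5 + (18*(-33))²/5 + 82*(18*(-33))/5) = -439/(-8/5 + (⅕)*(-594)² + (82/5)*(-594)) = -439/(-8/5 + (⅕)*352836 - 48708/5) = -439/(-8/5 + 352836/5 - 48708/5) = -439/60824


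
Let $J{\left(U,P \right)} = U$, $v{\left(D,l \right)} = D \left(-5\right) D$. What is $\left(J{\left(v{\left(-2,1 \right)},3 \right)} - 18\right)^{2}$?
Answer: $1444$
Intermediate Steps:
$v{\left(D,l \right)} = - 5 D^{2}$ ($v{\left(D,l \right)} = - 5 D D = - 5 D^{2}$)
$\left(J{\left(v{\left(-2,1 \right)},3 \right)} - 18\right)^{2} = \left(- 5 \left(-2\right)^{2} - 18\right)^{2} = \left(\left(-5\right) 4 - 18\right)^{2} = \left(-20 - 18\right)^{2} = \left(-38\right)^{2} = 1444$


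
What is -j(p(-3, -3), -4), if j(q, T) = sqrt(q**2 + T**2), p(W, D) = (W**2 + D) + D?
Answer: -5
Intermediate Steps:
p(W, D) = W**2 + 2*D (p(W, D) = (D + W**2) + D = W**2 + 2*D)
j(q, T) = sqrt(T**2 + q**2)
-j(p(-3, -3), -4) = -sqrt((-4)**2 + ((-3)**2 + 2*(-3))**2) = -sqrt(16 + (9 - 6)**2) = -sqrt(16 + 3**2) = -sqrt(16 + 9) = -sqrt(25) = -1*5 = -5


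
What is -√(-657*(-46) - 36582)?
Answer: -2*I*√1590 ≈ -79.75*I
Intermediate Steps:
-√(-657*(-46) - 36582) = -√(30222 - 36582) = -√(-6360) = -2*I*√1590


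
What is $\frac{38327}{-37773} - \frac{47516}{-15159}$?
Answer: $\frac{404607625}{190866969} \approx 2.1198$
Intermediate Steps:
$\frac{38327}{-37773} - \frac{47516}{-15159} = 38327 \left(- \frac{1}{37773}\right) - - \frac{47516}{15159} = - \frac{38327}{37773} + \frac{47516}{15159} = \frac{404607625}{190866969}$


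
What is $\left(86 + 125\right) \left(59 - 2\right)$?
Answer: $12027$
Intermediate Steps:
$\left(86 + 125\right) \left(59 - 2\right) = 211 \left(59 - 2\right) = 211 \cdot 57 = 12027$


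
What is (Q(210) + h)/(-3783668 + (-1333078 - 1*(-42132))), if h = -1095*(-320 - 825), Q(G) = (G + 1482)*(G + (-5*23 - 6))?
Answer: -468121/1691538 ≈ -0.27674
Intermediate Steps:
Q(G) = (-121 + G)*(1482 + G) (Q(G) = (1482 + G)*(G + (-115 - 6)) = (1482 + G)*(G - 121) = (1482 + G)*(-121 + G) = (-121 + G)*(1482 + G))
h = 1253775 (h = -1095*(-1145) = 1253775)
(Q(210) + h)/(-3783668 + (-1333078 - 1*(-42132))) = ((-179322 + 210² + 1361*210) + 1253775)/(-3783668 + (-1333078 - 1*(-42132))) = ((-179322 + 44100 + 285810) + 1253775)/(-3783668 + (-1333078 + 42132)) = (150588 + 1253775)/(-3783668 - 1290946) = 1404363/(-5074614) = 1404363*(-1/5074614) = -468121/1691538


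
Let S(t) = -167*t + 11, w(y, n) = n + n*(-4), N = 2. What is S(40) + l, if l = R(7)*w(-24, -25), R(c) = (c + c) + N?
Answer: -5469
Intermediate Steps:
w(y, n) = -3*n (w(y, n) = n - 4*n = -3*n)
R(c) = 2 + 2*c (R(c) = (c + c) + 2 = 2*c + 2 = 2 + 2*c)
S(t) = 11 - 167*t
l = 1200 (l = (2 + 2*7)*(-3*(-25)) = (2 + 14)*75 = 16*75 = 1200)
S(40) + l = (11 - 167*40) + 1200 = (11 - 6680) + 1200 = -6669 + 1200 = -5469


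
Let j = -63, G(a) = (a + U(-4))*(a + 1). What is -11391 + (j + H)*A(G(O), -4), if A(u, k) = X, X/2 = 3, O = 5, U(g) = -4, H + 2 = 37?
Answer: -11559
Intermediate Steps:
H = 35 (H = -2 + 37 = 35)
G(a) = (1 + a)*(-4 + a) (G(a) = (a - 4)*(a + 1) = (-4 + a)*(1 + a) = (1 + a)*(-4 + a))
X = 6 (X = 2*3 = 6)
A(u, k) = 6
-11391 + (j + H)*A(G(O), -4) = -11391 + (-63 + 35)*6 = -11391 - 28*6 = -11391 - 168 = -11559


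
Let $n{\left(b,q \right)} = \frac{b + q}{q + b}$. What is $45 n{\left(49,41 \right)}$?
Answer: $45$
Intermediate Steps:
$n{\left(b,q \right)} = 1$ ($n{\left(b,q \right)} = \frac{b + q}{b + q} = 1$)
$45 n{\left(49,41 \right)} = 45 \cdot 1 = 45$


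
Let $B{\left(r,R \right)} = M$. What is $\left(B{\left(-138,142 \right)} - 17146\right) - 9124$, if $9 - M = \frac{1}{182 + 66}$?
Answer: $- \frac{6512729}{248} \approx -26261.0$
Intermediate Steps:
$M = \frac{2231}{248}$ ($M = 9 - \frac{1}{182 + 66} = 9 - \frac{1}{248} = \frac{2231}{248} \approx 8.996$)
$B{\left(r,R \right)} = \frac{2231}{248}$
$\left(B{\left(-138,142 \right)} - 17146\right) - 9124 = \left(\frac{2231}{248} - 17146\right) - 9124 = - \frac{4249977}{248} - 9124 = - \frac{6512729}{248}$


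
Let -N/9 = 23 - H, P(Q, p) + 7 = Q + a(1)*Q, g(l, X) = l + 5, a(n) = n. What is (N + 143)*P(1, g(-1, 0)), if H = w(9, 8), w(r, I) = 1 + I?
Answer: -85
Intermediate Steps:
H = 9 (H = 1 + 8 = 9)
g(l, X) = 5 + l
P(Q, p) = -7 + 2*Q (P(Q, p) = -7 + (Q + 1*Q) = -7 + (Q + Q) = -7 + 2*Q)
N = -126 (N = -9*(23 - 1*9) = -9*(23 - 9) = -9*14 = -126)
(N + 143)*P(1, g(-1, 0)) = (-126 + 143)*(-7 + 2*1) = 17*(-7 + 2) = 17*(-5) = -85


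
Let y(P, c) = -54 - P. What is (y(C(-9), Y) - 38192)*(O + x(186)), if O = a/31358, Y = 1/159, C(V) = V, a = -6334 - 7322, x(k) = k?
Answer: -111249251442/15679 ≈ -7.0954e+6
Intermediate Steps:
a = -13656
Y = 1/159 ≈ 0.0062893
O = -6828/15679 (O = -13656/31358 = -13656*1/31358 = -6828/15679 ≈ -0.43549)
(y(C(-9), Y) - 38192)*(O + x(186)) = ((-54 - 1*(-9)) - 38192)*(-6828/15679 + 186) = ((-54 + 9) - 38192)*(2909466/15679) = (-45 - 38192)*(2909466/15679) = -38237*2909466/15679 = -111249251442/15679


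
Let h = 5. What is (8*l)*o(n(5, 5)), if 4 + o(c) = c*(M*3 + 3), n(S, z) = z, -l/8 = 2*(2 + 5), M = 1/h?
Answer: -12544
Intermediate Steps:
M = 1/5 ≈ 0.20000
l = -112 (l = -16*(2 + 5) = -16*7 = -8*14 = -112)
o(c) = -4 + 18*c/5 (o(c) = -4 + c*((1/5)*3 + 3) = -4 + c*(3/5 + 3) = -4 + c*(18/5) = -4 + 18*c/5)
(8*l)*o(n(5, 5)) = (8*(-112))*(-4 + (18/5)*5) = -896*(-4 + 18) = -896*14 = -12544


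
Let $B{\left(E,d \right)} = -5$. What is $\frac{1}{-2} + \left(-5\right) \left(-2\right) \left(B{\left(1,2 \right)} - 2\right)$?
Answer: $- \frac{141}{2} \approx -70.5$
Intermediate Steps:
$\frac{1}{-2} + \left(-5\right) \left(-2\right) \left(B{\left(1,2 \right)} - 2\right) = \frac{1}{-2} + \left(-5\right) \left(-2\right) \left(-5 - 2\right) = - \frac{1}{2} + 10 \left(-5 - 2\right) = - \frac{1}{2} + 10 \left(-7\right) = - \frac{1}{2} - 70 = - \frac{141}{2}$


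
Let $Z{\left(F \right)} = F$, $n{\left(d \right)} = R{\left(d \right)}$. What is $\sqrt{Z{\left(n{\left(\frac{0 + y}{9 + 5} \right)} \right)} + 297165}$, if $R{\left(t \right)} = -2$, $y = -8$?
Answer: $\sqrt{297163} \approx 545.13$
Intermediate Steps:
$n{\left(d \right)} = -2$
$\sqrt{Z{\left(n{\left(\frac{0 + y}{9 + 5} \right)} \right)} + 297165} = \sqrt{-2 + 297165} = \sqrt{297163}$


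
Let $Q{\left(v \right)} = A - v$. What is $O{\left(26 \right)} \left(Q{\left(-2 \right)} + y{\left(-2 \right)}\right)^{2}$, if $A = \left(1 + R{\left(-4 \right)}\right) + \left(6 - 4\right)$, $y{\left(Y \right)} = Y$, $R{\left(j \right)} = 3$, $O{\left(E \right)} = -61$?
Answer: $-2196$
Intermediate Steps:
$A = 6$ ($A = \left(1 + 3\right) + \left(6 - 4\right) = 4 + 2 = 6$)
$Q{\left(v \right)} = 6 - v$
$O{\left(26 \right)} \left(Q{\left(-2 \right)} + y{\left(-2 \right)}\right)^{2} = - 61 \left(\left(6 - -2\right) - 2\right)^{2} = - 61 \left(\left(6 + 2\right) - 2\right)^{2} = - 61 \left(8 - 2\right)^{2} = - 61 \cdot 6^{2} = \left(-61\right) 36 = -2196$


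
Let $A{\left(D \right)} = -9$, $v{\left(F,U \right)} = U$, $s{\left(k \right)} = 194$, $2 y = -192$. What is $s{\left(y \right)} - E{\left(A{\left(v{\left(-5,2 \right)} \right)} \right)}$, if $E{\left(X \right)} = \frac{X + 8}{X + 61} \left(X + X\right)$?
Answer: $\frac{5035}{26} \approx 193.65$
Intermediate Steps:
$y = -96$ ($y = \frac{1}{2} \left(-192\right) = -96$)
$E{\left(X \right)} = \frac{2 X \left(8 + X\right)}{61 + X}$ ($E{\left(X \right)} = \frac{8 + X}{61 + X} 2 X = \frac{2 X \left(8 + X\right)}{61 + X}$)
$s{\left(y \right)} - E{\left(A{\left(v{\left(-5,2 \right)} \right)} \right)} = 194 - 2 \left(-9\right) \frac{1}{61 - 9} \left(8 - 9\right) = 194 - 2 \left(-9\right) \frac{1}{52} \left(-1\right) = 194 - \frac{9}{26} = \frac{5035}{26}$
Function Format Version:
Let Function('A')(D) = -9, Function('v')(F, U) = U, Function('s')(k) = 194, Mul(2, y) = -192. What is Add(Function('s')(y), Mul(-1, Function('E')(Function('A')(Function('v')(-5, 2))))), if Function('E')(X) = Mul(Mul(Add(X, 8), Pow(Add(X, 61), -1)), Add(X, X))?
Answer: Rational(5035, 26) ≈ 193.65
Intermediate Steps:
y = -96 (y = Mul(Rational(1, 2), -192) = -96)
Function('E')(X) = Mul(2, X, Pow(Add(61, X), -1), Add(8, X)) (Function('E')(X) = Mul(Mul(Add(8, X), Pow(Add(61, X), -1)), Mul(2, X)) = Mul(Mul(Pow(Add(61, X), -1), Add(8, X)), Mul(2, X)) = Mul(2, X, Pow(Add(61, X), -1), Add(8, X)))
Add(Function('s')(y), Mul(-1, Function('E')(Function('A')(Function('v')(-5, 2))))) = Add(194, Mul(-1, Mul(2, -9, Pow(Add(61, -9), -1), Add(8, -9)))) = Add(194, Mul(-1, Mul(2, -9, Pow(52, -1), -1))) = Add(194, Mul(-1, Mul(2, -9, Rational(1, 52), -1))) = Add(194, Mul(-1, Rational(9, 26))) = Add(194, Rational(-9, 26)) = Rational(5035, 26)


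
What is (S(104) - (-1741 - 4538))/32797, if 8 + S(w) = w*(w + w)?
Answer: 27903/32797 ≈ 0.85078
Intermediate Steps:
S(w) = -8 + 2*w**2 (S(w) = -8 + w*(w + w) = -8 + w*(2*w) = -8 + 2*w**2)
(S(104) - (-1741 - 4538))/32797 = ((-8 + 2*104**2) - (-1741 - 4538))/32797 = ((-8 + 2*10816) - 1*(-6279))*(1/32797) = ((-8 + 21632) + 6279)*(1/32797) = (21624 + 6279)*(1/32797) = 27903*(1/32797) = 27903/32797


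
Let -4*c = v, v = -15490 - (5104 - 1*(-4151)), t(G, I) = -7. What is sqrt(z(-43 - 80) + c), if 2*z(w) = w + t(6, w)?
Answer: sqrt(24485)/2 ≈ 78.238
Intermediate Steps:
v = -24745 (v = -15490 - (5104 + 4151) = -15490 - 1*9255 = -15490 - 9255 = -24745)
z(w) = -7/2 + w/2 (z(w) = (w - 7)/2 = (-7 + w)/2 = -7/2 + w/2)
c = 24745/4 (c = -1/4*(-24745) = 24745/4 ≈ 6186.3)
sqrt(z(-43 - 80) + c) = sqrt((-7/2 + (-43 - 80)/2) + 24745/4) = sqrt((-7/2 + (1/2)*(-123)) + 24745/4) = sqrt((-7/2 - 123/2) + 24745/4) = sqrt(-65 + 24745/4) = sqrt(24485/4) = sqrt(24485)/2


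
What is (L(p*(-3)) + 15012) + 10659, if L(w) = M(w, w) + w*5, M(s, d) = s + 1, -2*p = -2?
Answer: 25654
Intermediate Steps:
p = 1 (p = -1/2*(-2) = 1)
M(s, d) = 1 + s
L(w) = 1 + 6*w (L(w) = (1 + w) + w*5 = (1 + w) + 5*w = 1 + 6*w)
(L(p*(-3)) + 15012) + 10659 = ((1 + 6*(1*(-3))) + 15012) + 10659 = ((1 + 6*(-3)) + 15012) + 10659 = ((1 - 18) + 15012) + 10659 = (-17 + 15012) + 10659 = 14995 + 10659 = 25654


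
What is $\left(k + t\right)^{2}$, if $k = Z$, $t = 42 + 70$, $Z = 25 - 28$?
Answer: $11881$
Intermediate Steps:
$Z = -3$ ($Z = 25 - 28 = -3$)
$t = 112$
$k = -3$
$\left(k + t\right)^{2} = \left(-3 + 112\right)^{2} = 109^{2} = 11881$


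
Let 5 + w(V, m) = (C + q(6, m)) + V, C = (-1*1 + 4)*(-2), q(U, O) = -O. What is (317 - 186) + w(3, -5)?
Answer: 128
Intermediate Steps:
C = -6 (C = (-1 + 4)*(-2) = 3*(-2) = -6)
w(V, m) = -11 + V - m (w(V, m) = -5 + ((-6 - m) + V) = -5 + (-6 + V - m) = -11 + V - m)
(317 - 186) + w(3, -5) = (317 - 186) + (-11 + 3 - 1*(-5)) = 131 + (-11 + 3 + 5) = 131 - 3 = 128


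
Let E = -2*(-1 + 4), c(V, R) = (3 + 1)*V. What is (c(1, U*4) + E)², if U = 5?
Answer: 4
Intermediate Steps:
c(V, R) = 4*V
E = -6 (E = -2*3 = -6)
(c(1, U*4) + E)² = (4*1 - 6)² = (4 - 6)² = (-2)² = 4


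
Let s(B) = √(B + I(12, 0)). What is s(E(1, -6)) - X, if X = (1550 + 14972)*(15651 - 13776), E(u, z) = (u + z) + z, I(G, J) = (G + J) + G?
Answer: -30978750 + √13 ≈ -3.0979e+7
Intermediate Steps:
I(G, J) = J + 2*G
E(u, z) = u + 2*z
s(B) = √(24 + B) (s(B) = √(B + (0 + 2*12)) = √(B + (0 + 24)) = √(B + 24) = √(24 + B))
X = 30978750 (X = 16522*1875 = 30978750)
s(E(1, -6)) - X = √(24 + (1 + 2*(-6))) - 1*30978750 = √(24 + (1 - 12)) - 30978750 = √(24 - 11) - 30978750 = √13 - 30978750 = -30978750 + √13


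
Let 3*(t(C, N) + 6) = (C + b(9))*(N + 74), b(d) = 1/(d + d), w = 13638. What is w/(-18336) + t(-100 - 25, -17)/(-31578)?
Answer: -290266577/434260656 ≈ -0.66842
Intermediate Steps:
b(d) = 1/(2*d)
t(C, N) = -6 + (74 + N)*(1/18 + C)/3 (t(C, N) = -6 + ((C + (½)/9)*(N + 74))/3 = -6 + ((C + (½)*(⅑))*(74 + N))/3 = -6 + ((C + 1/18)*(74 + N))/3 = -6 + ((1/18 + C)*(74 + N))/3 = -6 + ((74 + N)*(1/18 + C))/3 = -6 + (74 + N)*(1/18 + C)/3)
w/(-18336) + t(-100 - 25, -17)/(-31578) = 13638/(-18336) + (-125/27 + (1/54)*(-17) + 74*(-100 - 25)/3 + (⅓)*(-100 - 25)*(-17))/(-31578) = 13638*(-1/18336) + (-125/27 - 17/54 + (74/3)*(-125) + (⅓)*(-125)*(-17))*(-1/31578) = -2273/3056 + (-125/27 - 17/54 - 9250/3 + 2125/3)*(-1/31578) = -2273/3056 - 42839/18*(-1/31578) = -2273/3056 + 42839/568404 = -290266577/434260656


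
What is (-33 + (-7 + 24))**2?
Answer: 256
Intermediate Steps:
(-33 + (-7 + 24))**2 = (-33 + 17)**2 = (-16)**2 = 256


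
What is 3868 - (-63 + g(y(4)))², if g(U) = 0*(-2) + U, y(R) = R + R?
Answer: 843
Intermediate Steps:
y(R) = 2*R
g(U) = U (g(U) = 0 + U = U)
3868 - (-63 + g(y(4)))² = 3868 - (-63 + 2*4)² = 3868 - (-63 + 8)² = 3868 - 1*(-55)² = 3868 - 1*3025 = 3868 - 3025 = 843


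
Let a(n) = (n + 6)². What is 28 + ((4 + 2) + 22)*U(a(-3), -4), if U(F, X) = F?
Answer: 280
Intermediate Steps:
a(n) = (6 + n)²
28 + ((4 + 2) + 22)*U(a(-3), -4) = 28 + ((4 + 2) + 22)*(6 - 3)² = 28 + (6 + 22)*3² = 28 + 28*9 = 28 + 252 = 280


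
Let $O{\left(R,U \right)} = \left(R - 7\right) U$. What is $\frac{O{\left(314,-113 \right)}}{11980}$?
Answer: $- \frac{34691}{11980} \approx -2.8957$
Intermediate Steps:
$O{\left(R,U \right)} = U \left(-7 + R\right)$ ($O{\left(R,U \right)} = \left(-7 + R\right) U = U \left(-7 + R\right)$)
$\frac{O{\left(314,-113 \right)}}{11980} = \frac{\left(-113\right) \left(-7 + 314\right)}{11980} = \left(-113\right) 307 \cdot \frac{1}{11980} = \left(-34691\right) \frac{1}{11980} = - \frac{34691}{11980}$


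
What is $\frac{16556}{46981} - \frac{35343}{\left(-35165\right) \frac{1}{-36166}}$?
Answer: $- \frac{4619325677726}{127083605} \approx -36349.0$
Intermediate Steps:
$\frac{16556}{46981} - \frac{35343}{\left(-35165\right) \frac{1}{-36166}} = 16556 \cdot \frac{1}{46981} - \frac{35343}{\left(-35165\right) \left(- \frac{1}{36166}\right)} = \frac{16556}{46981} - \frac{35343}{\frac{2705}{2782}} = \frac{16556}{46981} - \frac{98324226}{2705} = - \frac{4619325677726}{127083605}$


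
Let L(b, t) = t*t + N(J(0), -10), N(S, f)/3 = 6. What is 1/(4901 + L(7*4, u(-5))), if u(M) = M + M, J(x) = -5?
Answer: 1/5019 ≈ 0.00019924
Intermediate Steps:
N(S, f) = 18 (N(S, f) = 3*6 = 18)
u(M) = 2*M
L(b, t) = 18 + t² (L(b, t) = t*t + 18 = t² + 18 = 18 + t²)
1/(4901 + L(7*4, u(-5))) = 1/(4901 + (18 + (2*(-5))²)) = 1/(4901 + (18 + (-10)²)) = 1/(4901 + (18 + 100)) = 1/(4901 + 118) = 1/5019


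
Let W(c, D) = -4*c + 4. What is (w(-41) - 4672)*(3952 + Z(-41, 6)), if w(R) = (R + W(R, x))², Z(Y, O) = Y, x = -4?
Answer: 44808327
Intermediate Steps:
W(c, D) = 4 - 4*c
w(R) = (4 - 3*R)² (w(R) = (R + (4 - 4*R))² = (4 - 3*R)²)
(w(-41) - 4672)*(3952 + Z(-41, 6)) = ((-4 + 3*(-41))² - 4672)*(3952 - 41) = ((-4 - 123)² - 4672)*3911 = ((-127)² - 4672)*3911 = (16129 - 4672)*3911 = 11457*3911 = 44808327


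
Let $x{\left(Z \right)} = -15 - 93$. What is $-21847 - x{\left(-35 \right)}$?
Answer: $-21739$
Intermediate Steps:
$x{\left(Z \right)} = -108$
$-21847 - x{\left(-35 \right)} = -21847 - -108 = -21847 + 108 = -21739$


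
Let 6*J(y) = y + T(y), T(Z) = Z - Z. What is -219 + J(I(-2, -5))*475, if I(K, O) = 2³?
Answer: 1243/3 ≈ 414.33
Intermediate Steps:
I(K, O) = 8
T(Z) = 0
J(y) = y/6 (J(y) = (y + 0)/6 = y/6)
-219 + J(I(-2, -5))*475 = -219 + ((⅙)*8)*475 = -219 + (4/3)*475 = -219 + 1900/3 = 1243/3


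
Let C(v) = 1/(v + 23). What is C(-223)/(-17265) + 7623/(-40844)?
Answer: -6580544539/35258583000 ≈ -0.18664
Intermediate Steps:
C(v) = 1/(23 + v)
C(-223)/(-17265) + 7623/(-40844) = 1/((23 - 223)*(-17265)) + 7623/(-40844) = -1/17265/(-200) + 7623*(-1/40844) = -1/200*(-1/17265) - 7623/40844 = 1/3453000 - 7623/40844 = -6580544539/35258583000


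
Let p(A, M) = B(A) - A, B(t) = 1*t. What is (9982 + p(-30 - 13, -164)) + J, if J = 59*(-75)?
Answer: 5557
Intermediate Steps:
B(t) = t
p(A, M) = 0 (p(A, M) = A - A = 0)
J = -4425
(9982 + p(-30 - 13, -164)) + J = (9982 + 0) - 4425 = 9982 - 4425 = 5557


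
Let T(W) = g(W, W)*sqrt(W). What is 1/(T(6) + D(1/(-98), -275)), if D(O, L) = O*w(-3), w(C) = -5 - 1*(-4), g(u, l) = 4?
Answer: -98/921983 + 38416*sqrt(6)/921983 ≈ 0.10196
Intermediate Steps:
w(C) = -1 (w(C) = -5 + 4 = -1)
D(O, L) = -O (D(O, L) = O*(-1) = -O)
T(W) = 4*sqrt(W)
1/(T(6) + D(1/(-98), -275)) = 1/(4*sqrt(6) - 1/(-98)) = 1/(4*sqrt(6) - 1*(-1/98)) = 1/(4*sqrt(6) + 1/98) = 1/(1/98 + 4*sqrt(6))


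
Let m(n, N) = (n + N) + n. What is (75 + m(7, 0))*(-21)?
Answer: -1869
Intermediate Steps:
m(n, N) = N + 2*n (m(n, N) = (N + n) + n = N + 2*n)
(75 + m(7, 0))*(-21) = (75 + (0 + 2*7))*(-21) = (75 + (0 + 14))*(-21) = (75 + 14)*(-21) = 89*(-21) = -1869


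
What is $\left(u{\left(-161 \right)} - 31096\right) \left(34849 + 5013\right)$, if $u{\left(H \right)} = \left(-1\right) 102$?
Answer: $-1243614676$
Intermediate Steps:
$u{\left(H \right)} = -102$
$\left(u{\left(-161 \right)} - 31096\right) \left(34849 + 5013\right) = \left(-102 - 31096\right) \left(34849 + 5013\right) = \left(-31198\right) 39862 = -1243614676$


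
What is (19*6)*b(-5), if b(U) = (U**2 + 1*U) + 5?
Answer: 2850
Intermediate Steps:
b(U) = 5 + U + U**2 (b(U) = (U**2 + U) + 5 = (U + U**2) + 5 = 5 + U + U**2)
(19*6)*b(-5) = (19*6)*(5 - 5 + (-5)**2) = 114*(5 - 5 + 25) = 114*25 = 2850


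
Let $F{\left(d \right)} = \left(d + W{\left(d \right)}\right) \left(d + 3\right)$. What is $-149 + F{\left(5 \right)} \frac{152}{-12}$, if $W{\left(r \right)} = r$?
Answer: $- \frac{3487}{3} \approx -1162.3$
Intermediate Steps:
$F{\left(d \right)} = 2 d \left(3 + d\right)$ ($F{\left(d \right)} = \left(d + d\right) \left(d + 3\right) = 2 d \left(3 + d\right)$)
$-149 + F{\left(5 \right)} \frac{152}{-12} = -149 + 2 \cdot 5 \left(3 + 5\right) \frac{152}{-12} = -149 + 2 \cdot 5 \cdot 8 \cdot 152 \left(- \frac{1}{12}\right) = -149 + 80 \left(- \frac{38}{3}\right) = -149 - \frac{3040}{3} = - \frac{3487}{3}$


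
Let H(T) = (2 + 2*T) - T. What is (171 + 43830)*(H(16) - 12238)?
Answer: -537692220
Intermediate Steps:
H(T) = 2 + T
(171 + 43830)*(H(16) - 12238) = (171 + 43830)*((2 + 16) - 12238) = 44001*(18 - 12238) = 44001*(-12220) = -537692220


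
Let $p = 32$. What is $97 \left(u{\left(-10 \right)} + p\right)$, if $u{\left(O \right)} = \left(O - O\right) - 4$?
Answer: $2716$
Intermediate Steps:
$u{\left(O \right)} = -4$ ($u{\left(O \right)} = 0 - 4 = -4$)
$97 \left(u{\left(-10 \right)} + p\right) = 97 \left(-4 + 32\right) = 97 \cdot 28 = 2716$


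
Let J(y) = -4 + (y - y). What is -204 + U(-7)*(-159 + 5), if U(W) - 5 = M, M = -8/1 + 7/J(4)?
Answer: 1055/2 ≈ 527.50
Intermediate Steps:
J(y) = -4 (J(y) = -4 + 0 = -4)
M = -39/4 (M = -8/1 + 7/(-4) = -8*1 + 7*(-¼) = -8 - 7/4 = -39/4 ≈ -9.7500)
U(W) = -19/4 (U(W) = 5 - 39/4 = -19/4)
-204 + U(-7)*(-159 + 5) = -204 - 19*(-159 + 5)/4 = -204 - 19/4*(-154) = -204 + 1463/2 = 1055/2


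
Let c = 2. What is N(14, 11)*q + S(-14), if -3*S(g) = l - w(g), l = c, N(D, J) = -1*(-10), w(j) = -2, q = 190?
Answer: 5696/3 ≈ 1898.7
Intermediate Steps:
N(D, J) = 10
l = 2
S(g) = -4/3 (S(g) = -(2 - 1*(-2))/3 = -(2 + 2)/3 = -⅓*4 = -4/3)
N(14, 11)*q + S(-14) = 10*190 - 4/3 = 1900 - 4/3 = 5696/3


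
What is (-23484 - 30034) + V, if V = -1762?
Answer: -55280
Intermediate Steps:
(-23484 - 30034) + V = (-23484 - 30034) - 1762 = -53518 - 1762 = -55280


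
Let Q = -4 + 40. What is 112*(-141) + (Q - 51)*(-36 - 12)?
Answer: -15072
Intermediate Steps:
Q = 36
112*(-141) + (Q - 51)*(-36 - 12) = 112*(-141) + (36 - 51)*(-36 - 12) = -15792 - 15*(-48) = -15792 + 720 = -15072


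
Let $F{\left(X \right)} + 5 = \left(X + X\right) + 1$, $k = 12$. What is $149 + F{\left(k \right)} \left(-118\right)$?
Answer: $-2211$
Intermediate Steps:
$F{\left(X \right)} = -4 + 2 X$ ($F{\left(X \right)} = -5 + \left(\left(X + X\right) + 1\right) = -5 + \left(2 X + 1\right) = -5 + \left(1 + 2 X\right) = -4 + 2 X$)
$149 + F{\left(k \right)} \left(-118\right) = 149 + \left(-4 + 2 \cdot 12\right) \left(-118\right) = 149 + \left(-4 + 24\right) \left(-118\right) = 149 + 20 \left(-118\right) = 149 - 2360 = -2211$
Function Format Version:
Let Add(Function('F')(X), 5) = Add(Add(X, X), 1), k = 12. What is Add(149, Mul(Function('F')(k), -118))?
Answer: -2211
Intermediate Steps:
Function('F')(X) = Add(-4, Mul(2, X)) (Function('F')(X) = Add(-5, Add(Add(X, X), 1)) = Add(-5, Add(Mul(2, X), 1)) = Add(-5, Add(1, Mul(2, X))) = Add(-4, Mul(2, X)))
Add(149, Mul(Function('F')(k), -118)) = Add(149, Mul(Add(-4, Mul(2, 12)), -118)) = Add(149, Mul(Add(-4, 24), -118)) = Add(149, Mul(20, -118)) = Add(149, -2360) = -2211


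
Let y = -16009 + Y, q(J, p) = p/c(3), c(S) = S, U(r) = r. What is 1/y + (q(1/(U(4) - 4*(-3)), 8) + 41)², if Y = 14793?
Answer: 20867767/10944 ≈ 1906.8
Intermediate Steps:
q(J, p) = p/3
y = -1216 (y = -16009 + 14793 = -1216)
1/y + (q(1/(U(4) - 4*(-3)), 8) + 41)² = 1/(-1216) + ((⅓)*8 + 41)² = -1/1216 + (8/3 + 41)² = -1/1216 + (131/3)² = -1/1216 + 17161/9 = 20867767/10944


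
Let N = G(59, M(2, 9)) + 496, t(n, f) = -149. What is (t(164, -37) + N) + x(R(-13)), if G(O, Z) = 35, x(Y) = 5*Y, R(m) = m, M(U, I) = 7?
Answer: 317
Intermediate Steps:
N = 531 (N = 35 + 496 = 531)
(t(164, -37) + N) + x(R(-13)) = (-149 + 531) + 5*(-13) = 382 - 65 = 317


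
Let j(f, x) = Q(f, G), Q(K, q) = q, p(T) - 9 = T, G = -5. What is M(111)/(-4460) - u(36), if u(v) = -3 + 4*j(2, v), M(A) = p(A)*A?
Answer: 4463/223 ≈ 20.013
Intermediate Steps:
p(T) = 9 + T
j(f, x) = -5
M(A) = A*(9 + A) (M(A) = (9 + A)*A = A*(9 + A))
u(v) = -23 (u(v) = -3 + 4*(-5) = -3 - 20 = -23)
M(111)/(-4460) - u(36) = (111*(9 + 111))/(-4460) - 1*(-23) = (111*120)*(-1/4460) + 23 = 13320*(-1/4460) + 23 = -666/223 + 23 = 4463/223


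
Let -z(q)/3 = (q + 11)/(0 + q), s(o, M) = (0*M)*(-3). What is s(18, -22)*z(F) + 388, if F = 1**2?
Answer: 388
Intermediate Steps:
s(o, M) = 0 (s(o, M) = 0*(-3) = 0)
F = 1
z(q) = -3*(11 + q)/q (z(q) = -3*(q + 11)/(0 + q) = -3*(11 + q)/q)
s(18, -22)*z(F) + 388 = 0*(-3 - 33/1) + 388 = 0*(-3 - 33*1) + 388 = 0*(-3 - 33) + 388 = 0*(-36) + 388 = 0 + 388 = 388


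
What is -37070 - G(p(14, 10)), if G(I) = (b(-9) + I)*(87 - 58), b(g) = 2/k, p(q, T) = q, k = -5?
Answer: -187322/5 ≈ -37464.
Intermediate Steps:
b(g) = -⅖ (b(g) = 2/(-5) = 2*(-⅕) = -⅖)
G(I) = -58/5 + 29*I (G(I) = (-⅖ + I)*(87 - 58) = (-⅖ + I)*29 = -58/5 + 29*I)
-37070 - G(p(14, 10)) = -37070 - (-58/5 + 29*14) = -37070 - (-58/5 + 406) = -37070 - 1*1972/5 = -37070 - 1972/5 = -187322/5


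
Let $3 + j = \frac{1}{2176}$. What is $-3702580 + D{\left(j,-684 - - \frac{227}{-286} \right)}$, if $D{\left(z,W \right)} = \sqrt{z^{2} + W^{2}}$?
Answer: $-3702580 + \frac{\sqrt{45406466827504865}}{311168} \approx -3.7019 \cdot 10^{6}$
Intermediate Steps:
$j = - \frac{6527}{2176}$ ($j = -3 + \frac{1}{2176} = - \frac{6527}{2176} \approx -2.9995$)
$D{\left(z,W \right)} = \sqrt{W^{2} + z^{2}}$
$-3702580 + D{\left(j,-684 - - \frac{227}{-286} \right)} = -3702580 + \sqrt{\left(-684 - - \frac{227}{-286}\right)^{2} + \left(- \frac{6527}{2176}\right)^{2}} = -3702580 + \sqrt{\left(-684 - \left(-227\right) \left(- \frac{1}{286}\right)\right)^{2} + \frac{42601729}{4734976}} = -3702580 + \sqrt{\left(-684 - \frac{227}{286}\right)^{2} + \frac{42601729}{4734976}} = -3702580 + \sqrt{\left(- \frac{195851}{286}\right)^{2} + \frac{42601729}{4734976}} = -3702580 + \sqrt{\frac{38357614201}{81796} + \frac{42601729}{4734976}} = -3702580 + \sqrt{\frac{45406466827504865}{96825524224}} = -3702580 + \frac{\sqrt{45406466827504865}}{311168}$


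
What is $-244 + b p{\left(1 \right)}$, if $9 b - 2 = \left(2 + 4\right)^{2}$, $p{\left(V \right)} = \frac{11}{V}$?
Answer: $- \frac{1778}{9} \approx -197.56$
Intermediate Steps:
$b = \frac{38}{9}$ ($b = \frac{2}{9} + \frac{\left(2 + 4\right)^{2}}{9} = \frac{2}{9} + \frac{6^{2}}{9} = \frac{2}{9} + \frac{1}{9} \cdot 36 = \frac{2}{9} + 4 = \frac{38}{9} \approx 4.2222$)
$-244 + b p{\left(1 \right)} = -244 + \frac{38 \cdot \frac{11}{1}}{9} = -244 + \frac{38 \cdot 11 \cdot 1}{9} = -244 + \frac{38}{9} \cdot 11 = -244 + \frac{418}{9} = - \frac{1778}{9}$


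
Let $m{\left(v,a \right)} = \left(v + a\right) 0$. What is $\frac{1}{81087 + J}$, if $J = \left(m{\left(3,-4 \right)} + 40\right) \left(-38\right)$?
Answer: $\frac{1}{79567} \approx 1.2568 \cdot 10^{-5}$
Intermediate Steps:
$m{\left(v,a \right)} = 0$ ($m{\left(v,a \right)} = \left(a + v\right) 0 = 0$)
$J = -1520$ ($J = \left(0 + 40\right) \left(-38\right) = 40 \left(-38\right) = -1520$)
$\frac{1}{81087 + J} = \frac{1}{81087 - 1520} = \frac{1}{79567}$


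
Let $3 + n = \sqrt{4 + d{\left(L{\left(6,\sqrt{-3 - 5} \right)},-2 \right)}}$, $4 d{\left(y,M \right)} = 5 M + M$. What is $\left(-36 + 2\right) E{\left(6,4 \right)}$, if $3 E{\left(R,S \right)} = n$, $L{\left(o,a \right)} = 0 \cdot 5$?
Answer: $\frac{68}{3} \approx 22.667$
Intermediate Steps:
$L{\left(o,a \right)} = 0$
$d{\left(y,M \right)} = \frac{3 M}{2}$ ($d{\left(y,M \right)} = \frac{5 M + M}{4} = \frac{6 M}{4} = \frac{3 M}{2}$)
$n = -2$ ($n = -3 + \sqrt{4 + \frac{3}{2} \left(-2\right)} = -3 + \sqrt{4 - 3} = -3 + \sqrt{1} = -3 + 1 = -2$)
$E{\left(R,S \right)} = - \frac{2}{3}$ ($E{\left(R,S \right)} = \frac{1}{3} \left(-2\right) = - \frac{2}{3}$)
$\left(-36 + 2\right) E{\left(6,4 \right)} = \left(-36 + 2\right) \left(- \frac{2}{3}\right) = \left(-34\right) \left(- \frac{2}{3}\right) = \frac{68}{3}$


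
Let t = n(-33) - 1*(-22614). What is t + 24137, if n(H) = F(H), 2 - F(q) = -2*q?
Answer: 46687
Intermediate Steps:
F(q) = 2 + 2*q (F(q) = 2 - (-2)*q = 2 + 2*q)
n(H) = 2 + 2*H
t = 22550 (t = (2 + 2*(-33)) - 1*(-22614) = (2 - 66) + 22614 = -64 + 22614 = 22550)
t + 24137 = 22550 + 24137 = 46687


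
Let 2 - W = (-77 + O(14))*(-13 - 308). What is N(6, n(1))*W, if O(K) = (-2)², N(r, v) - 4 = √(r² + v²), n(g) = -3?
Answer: -93724 - 70293*√5 ≈ -2.5090e+5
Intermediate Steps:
N(r, v) = 4 + √(r² + v²)
O(K) = 4
W = -23431 (W = 2 - (-77 + 4)*(-13 - 308) = 2 - (-73)*(-321) = 2 - 1*23433 = 2 - 23433 = -23431)
N(6, n(1))*W = (4 + √(6² + (-3)²))*(-23431) = (4 + √(36 + 9))*(-23431) = (4 + √45)*(-23431) = (4 + 3*√5)*(-23431) = -93724 - 70293*√5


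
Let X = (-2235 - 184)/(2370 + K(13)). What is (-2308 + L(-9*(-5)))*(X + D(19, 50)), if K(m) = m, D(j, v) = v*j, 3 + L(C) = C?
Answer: -5124402646/2383 ≈ -2.1504e+6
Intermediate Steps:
L(C) = -3 + C
D(j, v) = j*v
X = -2419/2383 (X = (-2235 - 184)/(2370 + 13) = -2419/2383 ≈ -1.0151)
(-2308 + L(-9*(-5)))*(X + D(19, 50)) = (-2308 + (-3 - 9*(-5)))*(-2419/2383 + 19*50) = (-2308 + (-3 + 45))*(-2419/2383 + 950) = (-2308 + 42)*(2261431/2383) = -2266*2261431/2383 = -5124402646/2383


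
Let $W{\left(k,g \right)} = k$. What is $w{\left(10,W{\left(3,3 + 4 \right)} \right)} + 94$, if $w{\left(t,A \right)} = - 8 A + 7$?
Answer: $77$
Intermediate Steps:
$w{\left(t,A \right)} = 7 - 8 A$
$w{\left(10,W{\left(3,3 + 4 \right)} \right)} + 94 = \left(7 - 24\right) + 94 = -17 + 94 = 77$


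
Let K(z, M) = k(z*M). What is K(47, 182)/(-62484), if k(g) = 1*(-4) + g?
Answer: -1425/10414 ≈ -0.13684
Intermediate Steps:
k(g) = -4 + g
K(z, M) = -4 + M*z (K(z, M) = -4 + z*M = -4 + M*z)
K(47, 182)/(-62484) = (-4 + 182*47)/(-62484) = (-4 + 8554)*(-1/62484) = 8550*(-1/62484) = -1425/10414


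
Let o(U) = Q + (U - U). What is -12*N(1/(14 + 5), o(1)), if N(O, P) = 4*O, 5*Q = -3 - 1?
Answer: -48/19 ≈ -2.5263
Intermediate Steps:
Q = -⅘ (Q = (-3 - 1)/5 = (⅕)*(-4) = -⅘ ≈ -0.80000)
o(U) = -⅘ (o(U) = -⅘ + (U - U) = -⅘ + 0 = -⅘)
-12*N(1/(14 + 5), o(1)) = -48/(14 + 5) = -48/19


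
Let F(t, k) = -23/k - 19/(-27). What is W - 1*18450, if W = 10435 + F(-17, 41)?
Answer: -8872447/1107 ≈ -8014.9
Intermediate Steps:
F(t, k) = 19/27 - 23/k (F(t, k) = -23/k - 19*(-1/27) = -23/k + 19/27 = 19/27 - 23/k)
W = 11551703/1107 (W = 10435 + (19/27 - 23/41) = 10435 + 158/1107 = 11551703/1107 ≈ 10435.)
W - 1*18450 = 11551703/1107 - 1*18450 = 11551703/1107 - 18450 = -8872447/1107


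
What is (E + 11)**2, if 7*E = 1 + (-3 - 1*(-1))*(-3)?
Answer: 144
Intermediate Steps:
E = 1 (E = (1 + (-3 - 1*(-1))*(-3))/7 = (1 + (-3 + 1)*(-3))/7 = (1 - 2*(-3))/7 = (1 + 6)/7 = (1/7)*7 = 1)
(E + 11)**2 = (1 + 11)**2 = 12**2 = 144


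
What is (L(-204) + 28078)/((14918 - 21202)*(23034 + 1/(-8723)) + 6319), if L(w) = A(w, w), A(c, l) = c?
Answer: -243144902/1262561230367 ≈ -0.00019258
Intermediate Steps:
L(w) = w
(L(-204) + 28078)/((14918 - 21202)*(23034 + 1/(-8723)) + 6319) = (-204 + 28078)/((14918 - 21202)*(23034 + 1/(-8723)) + 6319) = 27874/(-6284*(23034 - 1/8723) + 6319) = 27874/(-6284*200925581/8723 + 6319) = 27874/(-1262616351004/8723 + 6319) = 27874/(-1262561230367/8723) = 27874*(-8723/1262561230367) = -243144902/1262561230367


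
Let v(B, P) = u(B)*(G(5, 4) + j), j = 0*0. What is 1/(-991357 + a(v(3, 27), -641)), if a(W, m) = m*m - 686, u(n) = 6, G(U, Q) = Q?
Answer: -1/581162 ≈ -1.7207e-6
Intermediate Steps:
j = 0
v(B, P) = 24 (v(B, P) = 6*(4 + 0) = 6*4 = 24)
a(W, m) = -686 + m**2 (a(W, m) = m**2 - 686 = -686 + m**2)
1/(-991357 + a(v(3, 27), -641)) = 1/(-991357 + (-686 + (-641)**2)) = 1/(-991357 + (-686 + 410881)) = 1/(-991357 + 410195) = 1/(-581162) = -1/581162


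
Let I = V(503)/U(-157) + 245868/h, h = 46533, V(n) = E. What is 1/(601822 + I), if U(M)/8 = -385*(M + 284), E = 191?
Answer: 6067282760/3651456300135079 ≈ 1.6616e-6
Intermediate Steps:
V(n) = 191
U(M) = -874720 - 3080*M (U(M) = 8*(-385*(M + 284)) = 8*(-385*(284 + M)) = 8*(-109340 - 385*M) = -874720 - 3080*M)
I = 32054946359/6067282760 (I = 191/(-874720 - 3080*(-157)) + 245868/46533 = 191/(-874720 + 483560) + 245868*(1/46533) = 191/(-391160) + 81956/15511 = 191*(-1/391160) + 81956/15511 = -191/391160 + 81956/15511 = 32054946359/6067282760 ≈ 5.2832)
1/(601822 + I) = 1/(601822 + 32054946359/6067282760) = 1/(3651456300135079/6067282760) = 6067282760/3651456300135079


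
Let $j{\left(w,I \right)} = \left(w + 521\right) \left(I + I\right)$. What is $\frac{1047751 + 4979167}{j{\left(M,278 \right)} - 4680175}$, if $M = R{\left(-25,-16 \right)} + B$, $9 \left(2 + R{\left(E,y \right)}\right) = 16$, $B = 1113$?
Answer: $- \frac{54242262}{33946151} \approx -1.5979$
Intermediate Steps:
$R{\left(E,y \right)} = - \frac{2}{9}$ ($R{\left(E,y \right)} = -2 + \frac{1}{9} \cdot 16 = -2 + \frac{16}{9} = - \frac{2}{9}$)
$M = \frac{10015}{9}$ ($M = - \frac{2}{9} + 1113 = \frac{10015}{9} \approx 1112.8$)
$j{\left(w,I \right)} = 2 I \left(521 + w\right)$ ($j{\left(w,I \right)} = \left(521 + w\right) 2 I = 2 I \left(521 + w\right)$)
$\frac{1047751 + 4979167}{j{\left(M,278 \right)} - 4680175} = \frac{1047751 + 4979167}{2 \cdot 278 \left(521 + \frac{10015}{9}\right) - 4680175} = \frac{6026918}{2 \cdot 278 \cdot \frac{14704}{9} - 4680175} = \frac{6026918}{\frac{8175424}{9} - 4680175} = \frac{6026918}{- \frac{33946151}{9}} = 6026918 \left(- \frac{9}{33946151}\right) = - \frac{54242262}{33946151}$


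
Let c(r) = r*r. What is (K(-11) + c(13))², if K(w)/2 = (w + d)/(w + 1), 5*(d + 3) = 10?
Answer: 734449/25 ≈ 29378.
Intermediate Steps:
d = -1 (d = -3 + (⅕)*10 = -3 + 2 = -1)
K(w) = 2*(-1 + w)/(1 + w) (K(w) = 2*((w - 1)/(w + 1)) = 2*((-1 + w)/(1 + w)) = 2*(-1 + w)/(1 + w))
c(r) = r²
(K(-11) + c(13))² = (2*(-1 - 11)/(1 - 11) + 13²)² = (2*(-12)/(-10) + 169)² = (2*(-⅒)*(-12) + 169)² = (12/5 + 169)² = (857/5)² = 734449/25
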